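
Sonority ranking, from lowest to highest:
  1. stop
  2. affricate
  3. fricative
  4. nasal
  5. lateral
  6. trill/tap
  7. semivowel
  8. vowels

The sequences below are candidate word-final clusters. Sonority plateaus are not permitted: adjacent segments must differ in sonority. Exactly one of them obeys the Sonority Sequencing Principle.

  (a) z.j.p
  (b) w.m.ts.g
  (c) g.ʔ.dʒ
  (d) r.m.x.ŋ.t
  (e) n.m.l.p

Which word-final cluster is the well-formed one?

b

(a) z.j.p: profile 3-7-1 — violates.
(b) w.m.ts.g: profile 7-4-2-1 — obeys.
(c) g.ʔ.dʒ: profile 1-1-2 — violates.
(d) r.m.x.ŋ.t: profile 6-4-3-4-1 — violates.
(e) n.m.l.p: profile 4-4-5-1 — violates.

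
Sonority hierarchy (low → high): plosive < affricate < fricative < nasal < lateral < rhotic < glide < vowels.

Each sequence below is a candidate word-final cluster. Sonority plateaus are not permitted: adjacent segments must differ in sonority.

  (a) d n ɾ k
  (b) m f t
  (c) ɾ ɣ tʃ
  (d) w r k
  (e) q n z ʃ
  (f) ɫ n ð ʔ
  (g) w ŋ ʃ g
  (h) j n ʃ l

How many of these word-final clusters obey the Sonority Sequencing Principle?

5

(a) sonority 1-4-6-1: ill-formed.
(b) sonority 4-3-1: well-formed.
(c) sonority 6-3-2: well-formed.
(d) sonority 7-6-1: well-formed.
(e) sonority 1-4-3-3: ill-formed.
(f) sonority 5-4-3-1: well-formed.
(g) sonority 7-4-3-1: well-formed.
(h) sonority 7-4-3-5: ill-formed.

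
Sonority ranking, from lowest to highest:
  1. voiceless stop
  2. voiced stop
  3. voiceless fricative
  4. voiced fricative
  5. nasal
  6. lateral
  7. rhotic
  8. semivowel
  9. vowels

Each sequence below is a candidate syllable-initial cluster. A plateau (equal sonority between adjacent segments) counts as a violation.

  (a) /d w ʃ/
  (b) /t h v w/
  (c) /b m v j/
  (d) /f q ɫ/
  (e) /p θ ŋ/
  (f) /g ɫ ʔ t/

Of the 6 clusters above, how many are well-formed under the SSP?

2

(a) 2-8-3 → violates
(b) 1-3-4-8 → obeys
(c) 2-5-4-8 → violates
(d) 3-1-6 → violates
(e) 1-3-5 → obeys
(f) 2-6-1-1 → violates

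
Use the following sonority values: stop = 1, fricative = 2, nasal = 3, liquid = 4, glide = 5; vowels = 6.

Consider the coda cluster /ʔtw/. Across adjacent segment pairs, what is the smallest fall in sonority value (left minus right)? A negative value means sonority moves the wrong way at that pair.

/ʔ/: stop = 1.
/t/: stop = 1.
/w/: glide = 5.
/ʔ/→/t/: change +0.
/t/→/w/: change -4.
Minimum = -4.

-4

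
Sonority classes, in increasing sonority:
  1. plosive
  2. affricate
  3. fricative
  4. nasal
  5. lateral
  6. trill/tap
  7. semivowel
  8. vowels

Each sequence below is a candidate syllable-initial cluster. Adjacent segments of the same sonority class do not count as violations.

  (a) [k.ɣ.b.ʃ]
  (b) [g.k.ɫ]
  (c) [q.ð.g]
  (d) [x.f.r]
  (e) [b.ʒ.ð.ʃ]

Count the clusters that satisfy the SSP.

3

(a) 1-3-1-3 → violates
(b) 1-1-5 → obeys
(c) 1-3-1 → violates
(d) 3-3-6 → obeys
(e) 1-3-3-3 → obeys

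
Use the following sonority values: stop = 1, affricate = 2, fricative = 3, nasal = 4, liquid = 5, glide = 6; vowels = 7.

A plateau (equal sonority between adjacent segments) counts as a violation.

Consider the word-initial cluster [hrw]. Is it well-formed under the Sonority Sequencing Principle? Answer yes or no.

/h/ is a fricative (sonority 3).
/r/ is a liquid (sonority 5).
/w/ is a glide (sonority 6).
The profile 3-5-6 strictly rises, so the word-initial cluster satisfies the SSP.

yes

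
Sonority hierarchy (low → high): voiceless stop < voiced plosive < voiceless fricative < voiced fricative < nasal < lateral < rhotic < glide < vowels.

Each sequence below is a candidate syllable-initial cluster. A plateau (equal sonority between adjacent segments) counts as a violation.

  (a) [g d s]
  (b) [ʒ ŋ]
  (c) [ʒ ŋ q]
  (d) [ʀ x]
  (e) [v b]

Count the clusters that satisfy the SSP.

1

(a) [g d s]: profile 2-2-3 — violates.
(b) [ʒ ŋ]: profile 4-5 — obeys.
(c) [ʒ ŋ q]: profile 4-5-1 — violates.
(d) [ʀ x]: profile 7-3 — violates.
(e) [v b]: profile 4-2 — violates.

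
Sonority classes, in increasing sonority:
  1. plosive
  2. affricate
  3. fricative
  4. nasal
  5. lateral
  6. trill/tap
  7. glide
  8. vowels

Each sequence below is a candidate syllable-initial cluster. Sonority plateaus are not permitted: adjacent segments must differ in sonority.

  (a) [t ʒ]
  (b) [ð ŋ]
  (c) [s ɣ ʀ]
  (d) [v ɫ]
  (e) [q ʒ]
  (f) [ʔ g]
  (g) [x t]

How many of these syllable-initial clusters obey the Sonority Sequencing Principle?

(a) 1-3 → obeys
(b) 3-4 → obeys
(c) 3-3-6 → violates
(d) 3-5 → obeys
(e) 1-3 → obeys
(f) 1-1 → violates
(g) 3-1 → violates

4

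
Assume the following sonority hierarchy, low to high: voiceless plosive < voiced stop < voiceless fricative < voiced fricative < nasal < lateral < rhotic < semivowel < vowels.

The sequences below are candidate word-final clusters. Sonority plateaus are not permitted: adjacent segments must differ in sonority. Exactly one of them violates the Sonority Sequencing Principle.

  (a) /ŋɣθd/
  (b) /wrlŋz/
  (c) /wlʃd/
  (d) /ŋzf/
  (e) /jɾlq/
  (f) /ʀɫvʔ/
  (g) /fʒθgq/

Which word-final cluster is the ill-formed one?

g

(a) /ŋɣθd/: profile 5-4-3-2 — obeys.
(b) /wrlŋz/: profile 8-7-6-5-4 — obeys.
(c) /wlʃd/: profile 8-6-3-2 — obeys.
(d) /ŋzf/: profile 5-4-3 — obeys.
(e) /jɾlq/: profile 8-7-6-1 — obeys.
(f) /ʀɫvʔ/: profile 7-6-4-1 — obeys.
(g) /fʒθgq/: profile 3-4-3-2-1 — violates.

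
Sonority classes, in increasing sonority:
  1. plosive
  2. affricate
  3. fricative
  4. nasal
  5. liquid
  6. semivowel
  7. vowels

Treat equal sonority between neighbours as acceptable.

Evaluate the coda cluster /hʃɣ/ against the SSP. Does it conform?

/h/ is a fricative (sonority 3).
/ʃ/ is a fricative (sonority 3).
/ɣ/ is a fricative (sonority 3).
The profile 3-3-3 is non-increasing (plateaus allowed), so the coda cluster satisfies the SSP.

yes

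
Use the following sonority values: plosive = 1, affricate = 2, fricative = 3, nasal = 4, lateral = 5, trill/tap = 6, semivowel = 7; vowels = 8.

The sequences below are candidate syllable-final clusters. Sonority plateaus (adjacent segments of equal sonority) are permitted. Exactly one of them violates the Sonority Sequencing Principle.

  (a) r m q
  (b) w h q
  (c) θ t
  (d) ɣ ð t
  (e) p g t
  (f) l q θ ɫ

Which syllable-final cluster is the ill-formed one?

f

(a) r m q: profile 6-4-1 — obeys.
(b) w h q: profile 7-3-1 — obeys.
(c) θ t: profile 3-1 — obeys.
(d) ɣ ð t: profile 3-3-1 — obeys.
(e) p g t: profile 1-1-1 — obeys.
(f) l q θ ɫ: profile 5-1-3-5 — violates.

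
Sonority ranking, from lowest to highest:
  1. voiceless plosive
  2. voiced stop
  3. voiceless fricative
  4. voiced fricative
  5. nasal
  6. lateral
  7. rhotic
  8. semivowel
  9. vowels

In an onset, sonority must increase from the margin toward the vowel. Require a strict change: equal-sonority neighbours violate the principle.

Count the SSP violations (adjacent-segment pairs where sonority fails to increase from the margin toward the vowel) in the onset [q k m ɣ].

/q/ — voiceless plosive, sonority 1.
/k/ — voiceless plosive, sonority 1.
/m/ — nasal, sonority 5.
/ɣ/ — voiced fricative, sonority 4.
/q/→/k/: 1→1 (plateau) — violation.
/k/→/m/: 1→5 (rises) — ok.
/m/→/ɣ/: 5→4 (does not rise) — violation.

2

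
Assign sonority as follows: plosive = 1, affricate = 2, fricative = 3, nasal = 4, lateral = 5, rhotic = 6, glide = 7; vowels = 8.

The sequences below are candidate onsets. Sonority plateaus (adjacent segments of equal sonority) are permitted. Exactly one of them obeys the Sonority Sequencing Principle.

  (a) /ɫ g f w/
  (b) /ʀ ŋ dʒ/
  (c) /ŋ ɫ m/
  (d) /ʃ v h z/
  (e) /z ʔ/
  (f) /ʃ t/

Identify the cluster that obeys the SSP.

d

(a) 5-1-3-7 → violates
(b) 6-4-2 → violates
(c) 4-5-4 → violates
(d) 3-3-3-3 → obeys
(e) 3-1 → violates
(f) 3-1 → violates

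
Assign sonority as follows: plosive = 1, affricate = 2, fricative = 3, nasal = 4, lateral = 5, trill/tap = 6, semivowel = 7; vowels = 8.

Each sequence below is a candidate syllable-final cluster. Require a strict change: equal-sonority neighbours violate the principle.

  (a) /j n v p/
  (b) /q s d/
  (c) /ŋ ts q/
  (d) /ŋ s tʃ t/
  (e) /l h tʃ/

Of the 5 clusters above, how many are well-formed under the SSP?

(a) sonority 7-4-3-1: well-formed.
(b) sonority 1-3-1: ill-formed.
(c) sonority 4-2-1: well-formed.
(d) sonority 4-3-2-1: well-formed.
(e) sonority 5-3-2: well-formed.

4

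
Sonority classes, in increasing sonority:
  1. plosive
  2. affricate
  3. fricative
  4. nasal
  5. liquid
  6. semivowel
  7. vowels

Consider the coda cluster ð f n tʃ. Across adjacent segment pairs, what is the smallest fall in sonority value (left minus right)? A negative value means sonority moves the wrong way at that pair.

-1

/ð/ is a fricative (sonority 3).
/f/ is a fricative (sonority 3).
/n/ is a nasal (sonority 4).
/tʃ/ is an affricate (sonority 2).
/ð/→/f/: change +0.
/f/→/n/: change -1.
/n/→/tʃ/: change +2.
Minimum = -1.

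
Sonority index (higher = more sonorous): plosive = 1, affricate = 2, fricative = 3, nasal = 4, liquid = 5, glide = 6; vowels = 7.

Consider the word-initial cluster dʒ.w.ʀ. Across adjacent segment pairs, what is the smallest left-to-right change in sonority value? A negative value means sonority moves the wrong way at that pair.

/dʒ/ is an affricate (sonority 2).
/w/ is a glide (sonority 6).
/ʀ/ is a liquid (sonority 5).
/dʒ/→/w/: change +4.
/w/→/ʀ/: change -1.
Minimum = -1.

-1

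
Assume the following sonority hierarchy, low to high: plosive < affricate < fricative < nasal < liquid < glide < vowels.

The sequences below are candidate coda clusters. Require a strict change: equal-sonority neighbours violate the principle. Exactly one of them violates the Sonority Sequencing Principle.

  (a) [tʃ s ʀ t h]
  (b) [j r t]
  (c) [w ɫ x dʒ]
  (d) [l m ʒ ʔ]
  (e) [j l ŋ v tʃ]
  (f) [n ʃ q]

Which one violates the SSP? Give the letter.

a

(a) sonority 2-3-5-1-3: ill-formed.
(b) sonority 6-5-1: well-formed.
(c) sonority 6-5-3-2: well-formed.
(d) sonority 5-4-3-1: well-formed.
(e) sonority 6-5-4-3-2: well-formed.
(f) sonority 4-3-1: well-formed.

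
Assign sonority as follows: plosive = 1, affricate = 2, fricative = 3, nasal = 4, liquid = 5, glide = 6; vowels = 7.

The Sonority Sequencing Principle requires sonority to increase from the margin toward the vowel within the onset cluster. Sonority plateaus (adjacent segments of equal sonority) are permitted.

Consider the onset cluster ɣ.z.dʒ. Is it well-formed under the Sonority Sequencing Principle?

/ɣ/: fricative = 3.
/z/: fricative = 3.
/dʒ/: affricate = 2.
The profile is 3-3-2. Between /z/ (3) and /dʒ/ (2) sonority does not rise, so the cluster violates the SSP.

no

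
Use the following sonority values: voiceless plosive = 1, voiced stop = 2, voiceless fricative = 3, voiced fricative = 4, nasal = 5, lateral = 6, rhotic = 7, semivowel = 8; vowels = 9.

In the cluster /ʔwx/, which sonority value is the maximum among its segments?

8

/ʔ/: voiceless plosive = 1.
/w/: semivowel = 8.
/x/: voiceless fricative = 3.
The maximum is 8.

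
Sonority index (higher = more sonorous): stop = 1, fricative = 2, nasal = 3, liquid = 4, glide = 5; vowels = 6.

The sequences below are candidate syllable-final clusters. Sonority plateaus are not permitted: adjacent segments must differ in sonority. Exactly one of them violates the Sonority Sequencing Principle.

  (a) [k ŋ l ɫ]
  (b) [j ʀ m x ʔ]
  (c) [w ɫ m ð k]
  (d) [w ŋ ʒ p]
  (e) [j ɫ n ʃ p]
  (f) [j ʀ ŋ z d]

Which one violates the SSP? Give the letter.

a

(a) sonority 1-3-4-4: ill-formed.
(b) sonority 5-4-3-2-1: well-formed.
(c) sonority 5-4-3-2-1: well-formed.
(d) sonority 5-3-2-1: well-formed.
(e) sonority 5-4-3-2-1: well-formed.
(f) sonority 5-4-3-2-1: well-formed.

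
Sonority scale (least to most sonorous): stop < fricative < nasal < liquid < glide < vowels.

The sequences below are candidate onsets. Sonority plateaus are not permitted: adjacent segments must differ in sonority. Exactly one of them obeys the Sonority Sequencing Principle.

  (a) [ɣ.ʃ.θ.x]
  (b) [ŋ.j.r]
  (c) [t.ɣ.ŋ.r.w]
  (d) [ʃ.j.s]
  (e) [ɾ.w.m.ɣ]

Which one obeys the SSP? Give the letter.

(a) sonority 2-2-2-2: ill-formed.
(b) sonority 3-5-4: ill-formed.
(c) sonority 1-2-3-4-5: well-formed.
(d) sonority 2-5-2: ill-formed.
(e) sonority 4-5-3-2: ill-formed.

c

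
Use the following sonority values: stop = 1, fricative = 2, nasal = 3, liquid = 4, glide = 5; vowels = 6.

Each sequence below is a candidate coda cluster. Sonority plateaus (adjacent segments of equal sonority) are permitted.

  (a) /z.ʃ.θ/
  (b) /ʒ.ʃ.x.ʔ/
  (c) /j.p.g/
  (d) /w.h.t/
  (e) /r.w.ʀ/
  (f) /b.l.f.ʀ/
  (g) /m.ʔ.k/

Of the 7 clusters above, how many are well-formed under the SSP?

5

(a) sonority 2-2-2: well-formed.
(b) sonority 2-2-2-1: well-formed.
(c) sonority 5-1-1: well-formed.
(d) sonority 5-2-1: well-formed.
(e) sonority 4-5-4: ill-formed.
(f) sonority 1-4-2-4: ill-formed.
(g) sonority 3-1-1: well-formed.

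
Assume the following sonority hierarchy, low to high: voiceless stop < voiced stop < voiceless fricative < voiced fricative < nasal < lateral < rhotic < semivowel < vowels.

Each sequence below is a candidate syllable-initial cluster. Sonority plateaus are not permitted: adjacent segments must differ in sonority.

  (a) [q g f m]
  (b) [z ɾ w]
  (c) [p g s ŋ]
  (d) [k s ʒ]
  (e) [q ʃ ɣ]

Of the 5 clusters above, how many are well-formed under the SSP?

5

(a) [q g f m]: profile 1-2-3-5 — obeys.
(b) [z ɾ w]: profile 4-7-8 — obeys.
(c) [p g s ŋ]: profile 1-2-3-5 — obeys.
(d) [k s ʒ]: profile 1-3-4 — obeys.
(e) [q ʃ ɣ]: profile 1-3-4 — obeys.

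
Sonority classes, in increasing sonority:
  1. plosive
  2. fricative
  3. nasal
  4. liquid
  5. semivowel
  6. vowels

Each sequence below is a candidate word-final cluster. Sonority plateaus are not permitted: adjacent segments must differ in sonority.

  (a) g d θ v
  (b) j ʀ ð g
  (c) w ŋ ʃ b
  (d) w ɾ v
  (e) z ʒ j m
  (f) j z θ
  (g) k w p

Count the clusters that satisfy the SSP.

3

(a) sonority 1-1-2-2: ill-formed.
(b) sonority 5-4-2-1: well-formed.
(c) sonority 5-3-2-1: well-formed.
(d) sonority 5-4-2: well-formed.
(e) sonority 2-2-5-3: ill-formed.
(f) sonority 5-2-2: ill-formed.
(g) sonority 1-5-1: ill-formed.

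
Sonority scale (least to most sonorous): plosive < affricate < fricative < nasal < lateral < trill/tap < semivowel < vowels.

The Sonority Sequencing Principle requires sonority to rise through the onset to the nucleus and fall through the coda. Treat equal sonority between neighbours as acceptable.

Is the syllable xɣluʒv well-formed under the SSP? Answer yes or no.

Onset: /x/ is a fricative (sonority 3), /ɣ/ is a fricative (sonority 3), /l/ is a lateral (sonority 5); then the nucleus /u/ (sonority 8).
Onset profile 3-3-5-8 — rises to the nucleus.
Coda: /ʒ/ is a fricative (sonority 3), /v/ is a fricative (sonority 3).
Coda profile 8-3-3 — falls from the nucleus.

yes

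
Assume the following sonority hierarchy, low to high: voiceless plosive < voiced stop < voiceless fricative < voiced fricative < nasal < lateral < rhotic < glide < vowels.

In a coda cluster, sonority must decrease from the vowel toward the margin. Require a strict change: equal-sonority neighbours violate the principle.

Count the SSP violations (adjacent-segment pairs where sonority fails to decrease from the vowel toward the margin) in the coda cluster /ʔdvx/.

2

/ʔ/: voiceless plosive = 1.
/d/: voiced stop = 2.
/v/: voiced fricative = 4.
/x/: voiceless fricative = 3.
/ʔ/→/d/: 1→2 (does not fall) — violation.
/d/→/v/: 2→4 (does not fall) — violation.
/v/→/x/: 4→3 (falls) — ok.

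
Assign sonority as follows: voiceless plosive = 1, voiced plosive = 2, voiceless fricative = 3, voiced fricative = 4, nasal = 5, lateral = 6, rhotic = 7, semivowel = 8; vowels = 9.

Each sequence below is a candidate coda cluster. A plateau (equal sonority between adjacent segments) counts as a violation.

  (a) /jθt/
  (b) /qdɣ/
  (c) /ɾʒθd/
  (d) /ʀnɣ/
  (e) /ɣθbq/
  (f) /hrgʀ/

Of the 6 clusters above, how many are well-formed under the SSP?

4

(a) 8-3-1 → obeys
(b) 1-2-4 → violates
(c) 7-4-3-2 → obeys
(d) 7-5-4 → obeys
(e) 4-3-2-1 → obeys
(f) 3-7-2-7 → violates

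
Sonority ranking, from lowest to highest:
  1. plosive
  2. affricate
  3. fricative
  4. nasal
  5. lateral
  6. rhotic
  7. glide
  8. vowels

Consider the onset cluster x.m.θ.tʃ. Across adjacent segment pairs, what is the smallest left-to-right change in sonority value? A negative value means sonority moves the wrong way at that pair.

-1

/x/ is a fricative (sonority 3).
/m/ is a nasal (sonority 4).
/θ/ is a fricative (sonority 3).
/tʃ/ is an affricate (sonority 2).
/x/→/m/: change +1.
/m/→/θ/: change -1.
/θ/→/tʃ/: change -1.
Minimum = -1.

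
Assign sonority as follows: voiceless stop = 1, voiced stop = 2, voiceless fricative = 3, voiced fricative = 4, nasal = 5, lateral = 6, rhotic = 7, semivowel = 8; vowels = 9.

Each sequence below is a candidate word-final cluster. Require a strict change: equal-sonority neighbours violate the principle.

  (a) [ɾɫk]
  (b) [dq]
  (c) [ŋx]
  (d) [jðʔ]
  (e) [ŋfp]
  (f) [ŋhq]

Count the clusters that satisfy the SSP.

(a) 7-6-1 → obeys
(b) 2-1 → obeys
(c) 5-3 → obeys
(d) 8-4-1 → obeys
(e) 5-3-1 → obeys
(f) 5-3-1 → obeys

6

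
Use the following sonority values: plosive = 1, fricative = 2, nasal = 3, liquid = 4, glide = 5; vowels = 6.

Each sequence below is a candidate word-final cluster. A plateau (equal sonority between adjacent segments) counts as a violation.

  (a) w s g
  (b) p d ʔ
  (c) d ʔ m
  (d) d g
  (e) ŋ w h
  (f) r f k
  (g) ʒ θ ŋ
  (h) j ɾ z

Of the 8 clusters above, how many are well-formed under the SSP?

3

(a) sonority 5-2-1: well-formed.
(b) sonority 1-1-1: ill-formed.
(c) sonority 1-1-3: ill-formed.
(d) sonority 1-1: ill-formed.
(e) sonority 3-5-2: ill-formed.
(f) sonority 4-2-1: well-formed.
(g) sonority 2-2-3: ill-formed.
(h) sonority 5-4-2: well-formed.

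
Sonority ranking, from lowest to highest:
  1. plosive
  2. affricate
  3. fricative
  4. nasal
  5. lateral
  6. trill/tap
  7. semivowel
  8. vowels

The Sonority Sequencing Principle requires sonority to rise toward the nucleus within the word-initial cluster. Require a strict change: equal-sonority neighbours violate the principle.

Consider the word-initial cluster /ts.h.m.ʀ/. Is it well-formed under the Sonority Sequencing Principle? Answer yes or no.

/ts/ — affricate, sonority 2.
/h/ — fricative, sonority 3.
/m/ — nasal, sonority 4.
/ʀ/ — trill/tap, sonority 6.
The profile 2-3-4-6 strictly rises, so the word-initial cluster satisfies the SSP.

yes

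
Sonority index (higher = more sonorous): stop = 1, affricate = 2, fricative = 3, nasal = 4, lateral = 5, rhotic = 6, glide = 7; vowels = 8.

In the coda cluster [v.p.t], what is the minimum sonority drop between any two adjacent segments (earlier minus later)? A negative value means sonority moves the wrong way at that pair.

/v/ — fricative, sonority 3.
/p/ — stop, sonority 1.
/t/ — stop, sonority 1.
/v/→/p/: change +2.
/p/→/t/: change +0.
Minimum = 0.

0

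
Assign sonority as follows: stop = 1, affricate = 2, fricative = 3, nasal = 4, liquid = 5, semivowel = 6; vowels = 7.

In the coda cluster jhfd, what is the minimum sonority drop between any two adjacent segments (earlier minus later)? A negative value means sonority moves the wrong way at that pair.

0

/j/ is a semivowel (sonority 6).
/h/ is a fricative (sonority 3).
/f/ is a fricative (sonority 3).
/d/ is a stop (sonority 1).
/j/→/h/: change +3.
/h/→/f/: change +0.
/f/→/d/: change +2.
Minimum = 0.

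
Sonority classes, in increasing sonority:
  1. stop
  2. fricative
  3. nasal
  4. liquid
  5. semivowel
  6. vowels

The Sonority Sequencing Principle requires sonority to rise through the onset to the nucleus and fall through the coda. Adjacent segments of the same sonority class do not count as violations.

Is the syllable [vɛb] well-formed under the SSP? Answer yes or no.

yes

Onset: /v/ is a fricative (sonority 2); then the nucleus /ɛ/ (sonority 6).
Onset profile 2-6 — rises to the nucleus.
Coda: /b/ is a stop (sonority 1).
Coda profile 6-1 — falls from the nucleus.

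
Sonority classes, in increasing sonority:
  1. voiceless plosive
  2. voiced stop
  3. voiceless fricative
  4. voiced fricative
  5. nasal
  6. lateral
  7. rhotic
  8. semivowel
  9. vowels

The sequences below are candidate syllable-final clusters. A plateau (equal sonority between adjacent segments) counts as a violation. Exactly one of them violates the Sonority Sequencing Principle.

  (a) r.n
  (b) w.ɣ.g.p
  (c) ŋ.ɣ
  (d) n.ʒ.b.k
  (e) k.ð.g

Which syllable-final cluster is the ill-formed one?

e

(a) sonority 7-5: well-formed.
(b) sonority 8-4-2-1: well-formed.
(c) sonority 5-4: well-formed.
(d) sonority 5-4-2-1: well-formed.
(e) sonority 1-4-2: ill-formed.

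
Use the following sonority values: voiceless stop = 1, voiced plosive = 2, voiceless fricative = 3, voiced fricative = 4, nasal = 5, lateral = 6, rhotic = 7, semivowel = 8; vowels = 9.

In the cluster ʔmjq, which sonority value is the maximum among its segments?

8

/ʔ/ — voiceless stop, sonority 1.
/m/ — nasal, sonority 5.
/j/ — semivowel, sonority 8.
/q/ — voiceless stop, sonority 1.
The maximum is 8.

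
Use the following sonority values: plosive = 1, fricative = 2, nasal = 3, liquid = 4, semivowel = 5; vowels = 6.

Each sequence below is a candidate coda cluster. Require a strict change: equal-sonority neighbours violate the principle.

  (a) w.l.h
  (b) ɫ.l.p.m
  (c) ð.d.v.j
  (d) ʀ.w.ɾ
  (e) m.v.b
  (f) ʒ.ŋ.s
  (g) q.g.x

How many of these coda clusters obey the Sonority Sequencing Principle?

(a) 5-4-2 → obeys
(b) 4-4-1-3 → violates
(c) 2-1-2-5 → violates
(d) 4-5-4 → violates
(e) 3-2-1 → obeys
(f) 2-3-2 → violates
(g) 1-1-2 → violates

2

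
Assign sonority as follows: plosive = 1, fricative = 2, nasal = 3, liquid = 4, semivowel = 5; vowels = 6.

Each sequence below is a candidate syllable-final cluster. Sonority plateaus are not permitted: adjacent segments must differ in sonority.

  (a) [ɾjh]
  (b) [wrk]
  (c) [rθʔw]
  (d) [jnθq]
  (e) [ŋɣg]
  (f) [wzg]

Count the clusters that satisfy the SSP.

4

(a) 4-5-2 → violates
(b) 5-4-1 → obeys
(c) 4-2-1-5 → violates
(d) 5-3-2-1 → obeys
(e) 3-2-1 → obeys
(f) 5-2-1 → obeys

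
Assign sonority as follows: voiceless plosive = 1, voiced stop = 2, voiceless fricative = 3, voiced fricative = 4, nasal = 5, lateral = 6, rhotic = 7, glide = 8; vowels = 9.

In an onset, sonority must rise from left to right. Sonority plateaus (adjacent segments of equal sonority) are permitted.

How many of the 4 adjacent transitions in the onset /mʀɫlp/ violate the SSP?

/m/ — nasal, sonority 5.
/ʀ/ — rhotic, sonority 7.
/ɫ/ — lateral, sonority 6.
/l/ — lateral, sonority 6.
/p/ — voiceless plosive, sonority 1.
/m/→/ʀ/: 5→7 (rises) — ok.
/ʀ/→/ɫ/: 7→6 (does not rise) — violation.
/ɫ/→/l/: 6→6 (plateau, allowed) — ok.
/l/→/p/: 6→1 (does not rise) — violation.

2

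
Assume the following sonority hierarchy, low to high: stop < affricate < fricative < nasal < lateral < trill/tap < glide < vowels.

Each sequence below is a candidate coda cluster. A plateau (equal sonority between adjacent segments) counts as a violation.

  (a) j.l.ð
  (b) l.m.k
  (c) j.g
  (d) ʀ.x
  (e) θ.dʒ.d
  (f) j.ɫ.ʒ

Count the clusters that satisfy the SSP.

(a) 7-5-3 → obeys
(b) 5-4-1 → obeys
(c) 7-1 → obeys
(d) 6-3 → obeys
(e) 3-2-1 → obeys
(f) 7-5-3 → obeys

6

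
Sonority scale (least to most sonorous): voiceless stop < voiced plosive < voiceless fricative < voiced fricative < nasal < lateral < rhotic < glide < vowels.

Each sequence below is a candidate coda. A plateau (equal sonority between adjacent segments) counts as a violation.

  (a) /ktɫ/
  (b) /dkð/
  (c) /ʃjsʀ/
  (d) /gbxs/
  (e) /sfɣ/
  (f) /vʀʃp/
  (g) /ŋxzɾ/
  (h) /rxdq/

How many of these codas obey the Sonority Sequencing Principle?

(a) /ktɫ/: profile 1-1-6 — violates.
(b) /dkð/: profile 2-1-4 — violates.
(c) /ʃjsʀ/: profile 3-8-3-7 — violates.
(d) /gbxs/: profile 2-2-3-3 — violates.
(e) /sfɣ/: profile 3-3-4 — violates.
(f) /vʀʃp/: profile 4-7-3-1 — violates.
(g) /ŋxzɾ/: profile 5-3-4-7 — violates.
(h) /rxdq/: profile 7-3-2-1 — obeys.

1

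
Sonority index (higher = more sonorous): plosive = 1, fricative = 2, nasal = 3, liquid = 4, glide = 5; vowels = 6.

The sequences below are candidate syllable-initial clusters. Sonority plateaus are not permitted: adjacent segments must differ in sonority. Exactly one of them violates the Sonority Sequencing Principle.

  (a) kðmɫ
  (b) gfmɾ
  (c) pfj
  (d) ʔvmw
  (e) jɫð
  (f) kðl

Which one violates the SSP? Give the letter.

e

(a) 1-2-3-4 → obeys
(b) 1-2-3-4 → obeys
(c) 1-2-5 → obeys
(d) 1-2-3-5 → obeys
(e) 5-4-2 → violates
(f) 1-2-4 → obeys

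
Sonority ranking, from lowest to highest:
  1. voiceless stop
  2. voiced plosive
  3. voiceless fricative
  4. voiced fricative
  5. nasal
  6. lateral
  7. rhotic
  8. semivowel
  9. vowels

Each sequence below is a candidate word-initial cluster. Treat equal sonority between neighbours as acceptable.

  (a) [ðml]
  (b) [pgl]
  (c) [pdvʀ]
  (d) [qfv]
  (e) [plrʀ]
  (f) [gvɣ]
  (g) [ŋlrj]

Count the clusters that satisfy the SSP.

7

(a) sonority 4-5-6: well-formed.
(b) sonority 1-2-6: well-formed.
(c) sonority 1-2-4-7: well-formed.
(d) sonority 1-3-4: well-formed.
(e) sonority 1-6-7-7: well-formed.
(f) sonority 2-4-4: well-formed.
(g) sonority 5-6-7-8: well-formed.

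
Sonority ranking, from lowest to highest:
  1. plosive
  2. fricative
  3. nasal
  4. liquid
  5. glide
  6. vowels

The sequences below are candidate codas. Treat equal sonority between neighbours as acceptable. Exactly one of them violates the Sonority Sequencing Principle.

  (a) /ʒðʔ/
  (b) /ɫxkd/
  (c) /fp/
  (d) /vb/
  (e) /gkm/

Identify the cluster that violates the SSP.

(a) 2-2-1 → obeys
(b) 4-2-1-1 → obeys
(c) 2-1 → obeys
(d) 2-1 → obeys
(e) 1-1-3 → violates

e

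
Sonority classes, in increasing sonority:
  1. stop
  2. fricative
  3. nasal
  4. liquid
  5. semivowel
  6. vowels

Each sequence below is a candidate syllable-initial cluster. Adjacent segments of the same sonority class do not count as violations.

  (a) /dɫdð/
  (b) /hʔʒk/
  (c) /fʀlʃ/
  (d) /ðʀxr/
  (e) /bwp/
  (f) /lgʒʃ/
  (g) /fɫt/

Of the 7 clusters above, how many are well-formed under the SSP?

(a) sonority 1-4-1-2: ill-formed.
(b) sonority 2-1-2-1: ill-formed.
(c) sonority 2-4-4-2: ill-formed.
(d) sonority 2-4-2-4: ill-formed.
(e) sonority 1-5-1: ill-formed.
(f) sonority 4-1-2-2: ill-formed.
(g) sonority 2-4-1: ill-formed.

0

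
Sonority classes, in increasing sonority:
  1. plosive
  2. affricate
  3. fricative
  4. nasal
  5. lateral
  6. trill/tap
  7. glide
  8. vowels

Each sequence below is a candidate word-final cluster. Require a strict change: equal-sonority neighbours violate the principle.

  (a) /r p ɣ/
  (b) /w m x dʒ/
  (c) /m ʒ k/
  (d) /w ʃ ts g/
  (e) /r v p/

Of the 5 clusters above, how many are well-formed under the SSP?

4

(a) /r p ɣ/: profile 6-1-3 — violates.
(b) /w m x dʒ/: profile 7-4-3-2 — obeys.
(c) /m ʒ k/: profile 4-3-1 — obeys.
(d) /w ʃ ts g/: profile 7-3-2-1 — obeys.
(e) /r v p/: profile 6-3-1 — obeys.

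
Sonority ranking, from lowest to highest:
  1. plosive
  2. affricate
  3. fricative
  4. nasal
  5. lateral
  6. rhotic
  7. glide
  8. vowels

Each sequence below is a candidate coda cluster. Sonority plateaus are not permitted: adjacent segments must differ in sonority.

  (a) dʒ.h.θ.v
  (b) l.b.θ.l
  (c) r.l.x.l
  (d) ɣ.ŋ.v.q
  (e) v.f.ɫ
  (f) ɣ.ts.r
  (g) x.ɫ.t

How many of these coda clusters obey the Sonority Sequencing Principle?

0

(a) dʒ.h.θ.v: profile 2-3-3-3 — violates.
(b) l.b.θ.l: profile 5-1-3-5 — violates.
(c) r.l.x.l: profile 6-5-3-5 — violates.
(d) ɣ.ŋ.v.q: profile 3-4-3-1 — violates.
(e) v.f.ɫ: profile 3-3-5 — violates.
(f) ɣ.ts.r: profile 3-2-6 — violates.
(g) x.ɫ.t: profile 3-5-1 — violates.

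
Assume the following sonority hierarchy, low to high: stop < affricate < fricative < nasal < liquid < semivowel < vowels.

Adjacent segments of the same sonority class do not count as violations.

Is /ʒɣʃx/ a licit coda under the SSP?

yes

/ʒ/ — fricative, sonority 3.
/ɣ/ — fricative, sonority 3.
/ʃ/ — fricative, sonority 3.
/x/ — fricative, sonority 3.
The profile 3-3-3-3 is non-increasing (plateaus allowed), so the coda satisfies the SSP.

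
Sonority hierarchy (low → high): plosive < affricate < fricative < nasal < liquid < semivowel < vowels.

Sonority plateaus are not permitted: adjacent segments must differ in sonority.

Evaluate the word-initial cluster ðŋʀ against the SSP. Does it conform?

yes

/ð/ — fricative, sonority 3.
/ŋ/ — nasal, sonority 4.
/ʀ/ — liquid, sonority 5.
The profile 3-4-5 strictly rises, so the word-initial cluster satisfies the SSP.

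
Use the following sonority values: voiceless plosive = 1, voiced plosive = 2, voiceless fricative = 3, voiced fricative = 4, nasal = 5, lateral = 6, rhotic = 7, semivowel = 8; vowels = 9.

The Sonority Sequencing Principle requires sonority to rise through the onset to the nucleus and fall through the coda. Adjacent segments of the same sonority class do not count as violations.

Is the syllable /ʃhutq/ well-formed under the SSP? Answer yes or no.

Onset: /ʃ/ is a voiceless fricative (sonority 3), /h/ is a voiceless fricative (sonority 3); then the nucleus /u/ (sonority 9).
Onset profile 3-3-9 — rises to the nucleus.
Coda: /t/ is a voiceless plosive (sonority 1), /q/ is a voiceless plosive (sonority 1).
Coda profile 9-1-1 — falls from the nucleus.

yes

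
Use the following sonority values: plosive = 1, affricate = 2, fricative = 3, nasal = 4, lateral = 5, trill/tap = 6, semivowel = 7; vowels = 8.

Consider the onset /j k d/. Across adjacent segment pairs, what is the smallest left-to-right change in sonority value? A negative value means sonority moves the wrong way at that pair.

/j/ — semivowel, sonority 7.
/k/ — plosive, sonority 1.
/d/ — plosive, sonority 1.
/j/→/k/: change -6.
/k/→/d/: change +0.
Minimum = -6.

-6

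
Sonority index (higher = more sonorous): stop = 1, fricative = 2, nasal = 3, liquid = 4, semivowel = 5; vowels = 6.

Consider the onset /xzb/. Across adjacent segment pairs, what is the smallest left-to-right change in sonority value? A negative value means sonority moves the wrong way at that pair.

-1

/x/ is a fricative (sonority 2).
/z/ is a fricative (sonority 2).
/b/ is a stop (sonority 1).
/x/→/z/: change +0.
/z/→/b/: change -1.
Minimum = -1.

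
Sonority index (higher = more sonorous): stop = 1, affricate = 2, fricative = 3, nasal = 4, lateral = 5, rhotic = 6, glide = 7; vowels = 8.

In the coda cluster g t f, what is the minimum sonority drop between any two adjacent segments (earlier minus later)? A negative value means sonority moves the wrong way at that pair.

/g/: stop = 1.
/t/: stop = 1.
/f/: fricative = 3.
/g/→/t/: change +0.
/t/→/f/: change -2.
Minimum = -2.

-2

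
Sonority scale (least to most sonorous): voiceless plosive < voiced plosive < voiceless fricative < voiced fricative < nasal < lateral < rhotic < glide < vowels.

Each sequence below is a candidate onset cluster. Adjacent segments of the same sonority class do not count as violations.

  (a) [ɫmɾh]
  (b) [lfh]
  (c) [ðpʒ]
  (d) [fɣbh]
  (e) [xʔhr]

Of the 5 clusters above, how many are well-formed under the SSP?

0

(a) sonority 6-5-7-3: ill-formed.
(b) sonority 6-3-3: ill-formed.
(c) sonority 4-1-4: ill-formed.
(d) sonority 3-4-2-3: ill-formed.
(e) sonority 3-1-3-7: ill-formed.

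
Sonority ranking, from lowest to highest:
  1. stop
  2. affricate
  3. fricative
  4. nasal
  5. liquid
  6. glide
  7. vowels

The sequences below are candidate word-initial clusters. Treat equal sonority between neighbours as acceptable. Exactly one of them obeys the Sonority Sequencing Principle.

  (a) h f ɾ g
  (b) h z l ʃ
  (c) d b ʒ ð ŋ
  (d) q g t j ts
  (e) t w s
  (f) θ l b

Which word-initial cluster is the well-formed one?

c

(a) h f ɾ g: profile 3-3-5-1 — violates.
(b) h z l ʃ: profile 3-3-5-3 — violates.
(c) d b ʒ ð ŋ: profile 1-1-3-3-4 — obeys.
(d) q g t j ts: profile 1-1-1-6-2 — violates.
(e) t w s: profile 1-6-3 — violates.
(f) θ l b: profile 3-5-1 — violates.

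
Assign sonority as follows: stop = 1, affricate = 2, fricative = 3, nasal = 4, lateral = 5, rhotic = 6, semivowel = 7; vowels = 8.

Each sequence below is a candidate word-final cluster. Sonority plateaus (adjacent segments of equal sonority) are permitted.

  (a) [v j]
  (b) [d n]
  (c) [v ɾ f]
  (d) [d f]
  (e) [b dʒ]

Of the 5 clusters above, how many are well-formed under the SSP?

(a) [v j]: profile 3-7 — violates.
(b) [d n]: profile 1-4 — violates.
(c) [v ɾ f]: profile 3-6-3 — violates.
(d) [d f]: profile 1-3 — violates.
(e) [b dʒ]: profile 1-2 — violates.

0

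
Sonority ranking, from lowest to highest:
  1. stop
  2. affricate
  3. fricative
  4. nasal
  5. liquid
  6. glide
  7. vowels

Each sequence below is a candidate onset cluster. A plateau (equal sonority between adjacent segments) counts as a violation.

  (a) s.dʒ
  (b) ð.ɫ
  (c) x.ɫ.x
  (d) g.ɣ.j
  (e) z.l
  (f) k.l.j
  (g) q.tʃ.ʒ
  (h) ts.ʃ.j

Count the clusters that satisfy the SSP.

(a) sonority 3-2: ill-formed.
(b) sonority 3-5: well-formed.
(c) sonority 3-5-3: ill-formed.
(d) sonority 1-3-6: well-formed.
(e) sonority 3-5: well-formed.
(f) sonority 1-5-6: well-formed.
(g) sonority 1-2-3: well-formed.
(h) sonority 2-3-6: well-formed.

6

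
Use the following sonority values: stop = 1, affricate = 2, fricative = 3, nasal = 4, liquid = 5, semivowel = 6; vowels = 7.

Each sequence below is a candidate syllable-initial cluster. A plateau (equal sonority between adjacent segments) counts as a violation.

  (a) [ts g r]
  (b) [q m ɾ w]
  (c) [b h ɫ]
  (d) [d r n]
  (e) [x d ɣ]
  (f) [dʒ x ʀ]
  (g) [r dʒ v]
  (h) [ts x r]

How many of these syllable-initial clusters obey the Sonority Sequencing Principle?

(a) 2-1-5 → violates
(b) 1-4-5-6 → obeys
(c) 1-3-5 → obeys
(d) 1-5-4 → violates
(e) 3-1-3 → violates
(f) 2-3-5 → obeys
(g) 5-2-3 → violates
(h) 2-3-5 → obeys

4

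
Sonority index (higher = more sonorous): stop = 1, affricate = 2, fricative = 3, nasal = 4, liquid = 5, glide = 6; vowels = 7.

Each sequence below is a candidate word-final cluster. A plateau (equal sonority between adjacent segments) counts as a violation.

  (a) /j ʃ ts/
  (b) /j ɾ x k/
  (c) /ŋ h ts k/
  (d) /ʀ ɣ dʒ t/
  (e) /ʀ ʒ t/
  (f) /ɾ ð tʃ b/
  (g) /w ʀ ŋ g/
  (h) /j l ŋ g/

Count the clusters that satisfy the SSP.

8

(a) /j ʃ ts/: profile 6-3-2 — obeys.
(b) /j ɾ x k/: profile 6-5-3-1 — obeys.
(c) /ŋ h ts k/: profile 4-3-2-1 — obeys.
(d) /ʀ ɣ dʒ t/: profile 5-3-2-1 — obeys.
(e) /ʀ ʒ t/: profile 5-3-1 — obeys.
(f) /ɾ ð tʃ b/: profile 5-3-2-1 — obeys.
(g) /w ʀ ŋ g/: profile 6-5-4-1 — obeys.
(h) /j l ŋ g/: profile 6-5-4-1 — obeys.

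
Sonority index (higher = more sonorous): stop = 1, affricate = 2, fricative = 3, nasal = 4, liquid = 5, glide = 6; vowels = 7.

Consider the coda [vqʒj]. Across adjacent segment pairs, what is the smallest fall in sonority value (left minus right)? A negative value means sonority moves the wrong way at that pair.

/v/ — fricative, sonority 3.
/q/ — stop, sonority 1.
/ʒ/ — fricative, sonority 3.
/j/ — glide, sonority 6.
/v/→/q/: change +2.
/q/→/ʒ/: change -2.
/ʒ/→/j/: change -3.
Minimum = -3.

-3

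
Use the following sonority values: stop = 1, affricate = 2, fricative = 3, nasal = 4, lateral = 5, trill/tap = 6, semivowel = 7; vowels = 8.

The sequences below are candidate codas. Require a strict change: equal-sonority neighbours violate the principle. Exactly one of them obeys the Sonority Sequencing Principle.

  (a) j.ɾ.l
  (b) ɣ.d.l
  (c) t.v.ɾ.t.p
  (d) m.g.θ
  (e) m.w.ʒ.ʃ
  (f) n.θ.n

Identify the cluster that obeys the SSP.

(a) sonority 7-6-5: well-formed.
(b) sonority 3-1-5: ill-formed.
(c) sonority 1-3-6-1-1: ill-formed.
(d) sonority 4-1-3: ill-formed.
(e) sonority 4-7-3-3: ill-formed.
(f) sonority 4-3-4: ill-formed.

a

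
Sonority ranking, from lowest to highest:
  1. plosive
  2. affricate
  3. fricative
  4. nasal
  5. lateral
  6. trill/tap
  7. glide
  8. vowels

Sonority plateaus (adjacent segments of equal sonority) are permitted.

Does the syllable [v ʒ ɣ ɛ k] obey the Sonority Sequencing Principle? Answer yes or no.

Onset: /v/ is a fricative (sonority 3), /ʒ/ is a fricative (sonority 3), /ɣ/ is a fricative (sonority 3); then the nucleus /ɛ/ (sonority 8).
Onset profile 3-3-3-8 — rises to the nucleus.
Coda: /k/ is a plosive (sonority 1).
Coda profile 8-1 — falls from the nucleus.

yes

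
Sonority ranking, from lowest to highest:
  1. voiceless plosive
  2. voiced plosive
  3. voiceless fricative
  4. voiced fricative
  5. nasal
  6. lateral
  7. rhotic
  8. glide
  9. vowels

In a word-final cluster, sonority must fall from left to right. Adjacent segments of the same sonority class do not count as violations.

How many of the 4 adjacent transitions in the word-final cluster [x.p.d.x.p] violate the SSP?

/x/: voiceless fricative = 3.
/p/: voiceless plosive = 1.
/d/: voiced plosive = 2.
/x/: voiceless fricative = 3.
/p/: voiceless plosive = 1.
/x/→/p/: 3→1 (falls) — ok.
/p/→/d/: 1→2 (does not fall) — violation.
/d/→/x/: 2→3 (does not fall) — violation.
/x/→/p/: 3→1 (falls) — ok.

2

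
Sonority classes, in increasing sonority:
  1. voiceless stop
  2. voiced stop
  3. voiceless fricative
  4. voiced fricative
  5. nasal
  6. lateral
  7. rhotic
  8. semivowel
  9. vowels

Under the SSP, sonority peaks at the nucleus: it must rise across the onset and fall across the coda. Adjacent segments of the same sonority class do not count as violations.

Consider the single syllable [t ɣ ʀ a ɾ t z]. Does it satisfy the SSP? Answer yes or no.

no

Onset: /t/ is a voiceless stop (sonority 1), /ɣ/ is a voiced fricative (sonority 4), /ʀ/ is a rhotic (sonority 7); then the nucleus /a/ (sonority 9).
Onset profile 1-4-7-9 — rises to the nucleus.
Coda: /ɾ/ is a rhotic (sonority 7), /t/ is a voiceless stop (sonority 1), /z/ is a voiced fricative (sonority 4).
Coda profile 9-7-1-4 — does not fall throughout.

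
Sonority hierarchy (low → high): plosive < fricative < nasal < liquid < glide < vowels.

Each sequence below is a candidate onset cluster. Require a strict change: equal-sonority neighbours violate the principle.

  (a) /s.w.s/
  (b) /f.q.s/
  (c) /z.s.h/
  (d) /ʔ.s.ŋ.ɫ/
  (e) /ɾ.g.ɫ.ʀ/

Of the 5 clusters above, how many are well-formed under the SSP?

(a) /s.w.s/: profile 2-5-2 — violates.
(b) /f.q.s/: profile 2-1-2 — violates.
(c) /z.s.h/: profile 2-2-2 — violates.
(d) /ʔ.s.ŋ.ɫ/: profile 1-2-3-4 — obeys.
(e) /ɾ.g.ɫ.ʀ/: profile 4-1-4-4 — violates.

1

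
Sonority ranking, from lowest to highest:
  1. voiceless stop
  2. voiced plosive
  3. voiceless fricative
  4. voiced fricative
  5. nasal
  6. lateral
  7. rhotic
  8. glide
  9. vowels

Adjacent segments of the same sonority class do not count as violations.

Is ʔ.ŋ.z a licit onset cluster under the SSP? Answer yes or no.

/ʔ/ is a voiceless stop (sonority 1).
/ŋ/ is a nasal (sonority 5).
/z/ is a voiced fricative (sonority 4).
The profile is 1-5-4. Between /ŋ/ (5) and /z/ (4) sonority does not rise, so the cluster violates the SSP.

no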